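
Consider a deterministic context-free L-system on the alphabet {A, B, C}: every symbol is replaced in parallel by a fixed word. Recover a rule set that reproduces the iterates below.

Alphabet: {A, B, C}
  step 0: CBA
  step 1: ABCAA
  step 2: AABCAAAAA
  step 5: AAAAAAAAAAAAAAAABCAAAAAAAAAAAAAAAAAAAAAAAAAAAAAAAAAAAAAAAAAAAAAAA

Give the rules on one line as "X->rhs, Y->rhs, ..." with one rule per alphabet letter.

  step 1 ⇒ step 2: ABCAA ⇒ AA·BC·A·AA·AA
    A ↦ AA
    B ↦ BC
    C ↦ A

A->AA, B->BC, C->A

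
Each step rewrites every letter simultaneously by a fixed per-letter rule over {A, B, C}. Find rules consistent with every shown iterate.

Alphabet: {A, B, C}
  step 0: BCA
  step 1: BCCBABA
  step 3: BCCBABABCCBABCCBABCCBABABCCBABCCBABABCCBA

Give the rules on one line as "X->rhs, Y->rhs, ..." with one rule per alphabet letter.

  step 0 ⇒ step 1: BCA ⇒ BCC·BA·BA
    A ↦ BA
    B ↦ BCC
    C ↦ BA

A->BA, B->BCC, C->BA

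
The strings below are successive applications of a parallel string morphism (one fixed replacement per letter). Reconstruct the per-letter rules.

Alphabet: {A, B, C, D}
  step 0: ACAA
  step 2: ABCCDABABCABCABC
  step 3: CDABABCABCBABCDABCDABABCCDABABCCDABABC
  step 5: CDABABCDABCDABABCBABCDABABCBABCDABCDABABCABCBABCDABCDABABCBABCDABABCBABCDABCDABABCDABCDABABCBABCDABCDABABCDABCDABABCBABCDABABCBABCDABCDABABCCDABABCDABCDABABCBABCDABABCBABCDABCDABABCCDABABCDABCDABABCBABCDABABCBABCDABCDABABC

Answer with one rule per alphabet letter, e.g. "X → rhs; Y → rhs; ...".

A->C, B->DAB, C->ABC, D->BAB

  step 2 ⇒ step 3: ABCCDABABCABCABC ⇒ C·DAB·ABC·ABC·BAB·C·DAB·C·DAB·ABC·C·DAB·ABC·C·DAB·ABC
    A ↦ C
    B ↦ DAB
    C ↦ ABC
    D ↦ BAB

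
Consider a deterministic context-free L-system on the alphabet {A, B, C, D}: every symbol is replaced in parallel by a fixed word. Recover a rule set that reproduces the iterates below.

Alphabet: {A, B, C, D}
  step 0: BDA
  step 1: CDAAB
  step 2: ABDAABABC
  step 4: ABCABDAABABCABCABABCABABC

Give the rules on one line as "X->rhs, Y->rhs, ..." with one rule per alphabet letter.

  step 1 ⇒ step 2: CDAAB ⇒ AB·DA·AB·AB·C
    A ↦ AB
    B ↦ C
    C ↦ AB
    D ↦ DA

A->AB, B->C, C->AB, D->DA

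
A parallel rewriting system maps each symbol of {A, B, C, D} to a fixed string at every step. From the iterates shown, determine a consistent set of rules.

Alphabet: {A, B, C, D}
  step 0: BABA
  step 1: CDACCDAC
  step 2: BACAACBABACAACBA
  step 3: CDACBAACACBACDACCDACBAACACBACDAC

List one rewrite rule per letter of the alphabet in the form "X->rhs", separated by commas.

A->AC, B->CD, C->BA, D->CA

  step 2 ⇒ step 3: BACAACBABACAACBA ⇒ CD·AC·BA·AC·AC·BA·CD·AC·CD·AC·BA·AC·AC·BA·CD·AC
    A ↦ AC
    B ↦ CD
    C ↦ BA
  step 1 ⇒ step 2: CDACCDAC ⇒ BA·CA·AC·BA·BA·CA·AC·BA
    D ↦ CA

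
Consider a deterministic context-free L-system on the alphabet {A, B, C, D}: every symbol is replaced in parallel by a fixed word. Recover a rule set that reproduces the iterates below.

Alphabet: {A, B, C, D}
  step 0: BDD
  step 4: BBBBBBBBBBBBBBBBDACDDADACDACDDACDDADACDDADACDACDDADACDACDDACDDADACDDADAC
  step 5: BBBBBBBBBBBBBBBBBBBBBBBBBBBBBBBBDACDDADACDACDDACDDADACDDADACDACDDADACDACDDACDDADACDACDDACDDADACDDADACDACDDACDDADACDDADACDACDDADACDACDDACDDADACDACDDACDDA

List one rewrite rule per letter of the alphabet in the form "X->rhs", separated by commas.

  step 4 ⇒ step 5: BBBBBBBBBBBBBBBBDACDDADACDACDDACDDADACDDADACDACDDADACDACDDACDDADACDDADAC ⇒ BB·BB·BB·BB·BB·BB·BB·BB·BB·BB·BB·BB·BB·BB·BB·BB·DAC·D·DA·DAC·DAC·D·DAC·D·DA·DAC·D·DA·DAC·DAC·D·DA·DAC·DAC·D·DAC·D·DA·DAC·DAC·D·DAC·D·DA·DAC·D·DA·DAC·DAC·D·DAC·D·DA·DAC·D·DA·DAC·DAC·D·DA·DAC·DAC·D·DAC·D·DA·DAC·DAC·D·DAC·D·DA
    A ↦ D
    B ↦ BB
    C ↦ DA
    D ↦ DAC

A->D, B->BB, C->DA, D->DAC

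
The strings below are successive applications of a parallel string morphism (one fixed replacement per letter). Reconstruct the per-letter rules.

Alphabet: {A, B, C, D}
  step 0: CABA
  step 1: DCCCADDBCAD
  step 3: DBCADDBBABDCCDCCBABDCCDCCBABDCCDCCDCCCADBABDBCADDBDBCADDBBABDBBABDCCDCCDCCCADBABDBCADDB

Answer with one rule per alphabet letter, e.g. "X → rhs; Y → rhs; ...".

A->CAD, B->DB, C->DCC, D->BAB

  step 0 ⇒ step 1: CABA ⇒ DCC·CAD·DB·CAD
    A ↦ CAD
    B ↦ DB
    C ↦ DCC
    D ↦ BAB  (constrained at step 1)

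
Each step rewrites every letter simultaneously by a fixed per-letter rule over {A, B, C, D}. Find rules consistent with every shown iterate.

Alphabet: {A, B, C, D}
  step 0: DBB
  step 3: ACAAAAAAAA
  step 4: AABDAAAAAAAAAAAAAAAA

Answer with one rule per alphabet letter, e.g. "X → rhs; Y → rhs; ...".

  step 3 ⇒ step 4: ACAAAAAAAA ⇒ AA·BD·AA·AA·AA·AA·AA·AA·AA·AA
    A ↦ AA
    C ↦ BD
    B ↦ A  (constrained at step 0)
    D ↦ C  (constrained at step 0)

A->AA, B->A, C->BD, D->C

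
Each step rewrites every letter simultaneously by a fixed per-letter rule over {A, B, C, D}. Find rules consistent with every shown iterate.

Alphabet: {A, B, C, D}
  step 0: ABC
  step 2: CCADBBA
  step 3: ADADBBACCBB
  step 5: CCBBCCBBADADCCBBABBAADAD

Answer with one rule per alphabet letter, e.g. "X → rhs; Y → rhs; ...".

A->BB, B->C, C->AD, D->A

  step 2 ⇒ step 3: CCADBBA ⇒ AD·AD·BB·A·C·C·BB
    A ↦ BB
    B ↦ C
    C ↦ AD
    D ↦ A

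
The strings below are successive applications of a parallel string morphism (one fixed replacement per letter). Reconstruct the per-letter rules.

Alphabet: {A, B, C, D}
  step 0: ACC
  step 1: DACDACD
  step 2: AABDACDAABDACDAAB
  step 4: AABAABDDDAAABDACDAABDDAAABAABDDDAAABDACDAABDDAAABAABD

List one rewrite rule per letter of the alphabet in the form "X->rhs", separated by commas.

A->D, B->A, C->ACD, D->AAB

  step 1 ⇒ step 2: DACDACD ⇒ AAB·D·ACD·AAB·D·ACD·AAB
    A ↦ D
    C ↦ ACD
    D ↦ AAB
    B ↦ A  (constrained at step 2)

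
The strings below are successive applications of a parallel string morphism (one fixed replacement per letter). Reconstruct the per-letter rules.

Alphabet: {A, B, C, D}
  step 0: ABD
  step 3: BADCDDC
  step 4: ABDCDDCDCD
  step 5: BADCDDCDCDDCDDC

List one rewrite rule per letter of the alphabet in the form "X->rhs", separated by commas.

A->B, B->A, C->D, D->DC

  step 4 ⇒ step 5: ABDCDDCDCD ⇒ B·A·DC·D·DC·DC·D·DC·D·DC
    A ↦ B
    B ↦ A
    C ↦ D
    D ↦ DC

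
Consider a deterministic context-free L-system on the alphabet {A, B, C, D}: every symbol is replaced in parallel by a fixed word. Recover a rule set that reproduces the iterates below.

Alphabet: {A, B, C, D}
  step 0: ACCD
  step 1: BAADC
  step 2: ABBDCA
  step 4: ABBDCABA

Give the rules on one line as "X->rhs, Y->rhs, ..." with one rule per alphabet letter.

A->B, B->A, C->A, D->DC

  step 1 ⇒ step 2: BAADC ⇒ A·B·B·DC·A
    A ↦ B
    B ↦ A
    C ↦ A
    D ↦ DC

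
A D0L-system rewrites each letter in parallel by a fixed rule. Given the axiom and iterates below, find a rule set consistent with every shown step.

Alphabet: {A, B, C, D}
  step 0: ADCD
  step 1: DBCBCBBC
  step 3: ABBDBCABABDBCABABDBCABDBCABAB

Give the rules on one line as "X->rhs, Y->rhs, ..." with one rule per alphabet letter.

A->DBC, B->AB, C->B, D->BC

  step 0 ⇒ step 1: ADCD ⇒ DBC·BC·B·BC
    A ↦ DBC
    C ↦ B
    D ↦ BC
    B ↦ AB  (constrained at step 1)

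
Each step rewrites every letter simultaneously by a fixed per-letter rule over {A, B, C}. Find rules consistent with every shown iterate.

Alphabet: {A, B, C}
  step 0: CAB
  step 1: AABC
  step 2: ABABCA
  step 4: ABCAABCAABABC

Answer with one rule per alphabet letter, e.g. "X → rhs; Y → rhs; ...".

  step 1 ⇒ step 2: AABC ⇒ AB·AB·C·A
    A ↦ AB
    B ↦ C
    C ↦ A

A->AB, B->C, C->A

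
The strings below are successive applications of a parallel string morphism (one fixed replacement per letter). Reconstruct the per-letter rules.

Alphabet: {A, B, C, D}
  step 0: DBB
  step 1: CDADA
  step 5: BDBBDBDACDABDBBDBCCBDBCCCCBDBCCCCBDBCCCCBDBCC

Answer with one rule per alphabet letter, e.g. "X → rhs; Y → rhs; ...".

A->C, B->DA, C->BDB, D->C

  step 0 ⇒ step 1: DBB ⇒ C·DA·DA
    B ↦ DA
    D ↦ C
    A ↦ C  (constrained at step 1)
    C ↦ BDB  (constrained at step 1)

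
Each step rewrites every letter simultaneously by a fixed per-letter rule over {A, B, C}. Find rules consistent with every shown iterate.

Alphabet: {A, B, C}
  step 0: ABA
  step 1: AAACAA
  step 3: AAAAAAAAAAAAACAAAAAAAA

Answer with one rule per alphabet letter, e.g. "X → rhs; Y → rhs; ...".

  step 0 ⇒ step 1: ABA ⇒ AA·AC·AA
    A ↦ AA
    B ↦ AC
    C ↦ B  (constrained at step 1)

A->AA, B->AC, C->B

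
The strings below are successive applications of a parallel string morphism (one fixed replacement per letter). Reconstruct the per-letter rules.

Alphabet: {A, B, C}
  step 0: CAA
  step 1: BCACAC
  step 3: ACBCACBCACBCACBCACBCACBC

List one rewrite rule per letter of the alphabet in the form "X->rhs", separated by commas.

A->AC, B->AC, C->BC

  step 0 ⇒ step 1: CAA ⇒ BC·AC·AC
    A ↦ AC
    C ↦ BC
    B ↦ AC  (constrained at step 1)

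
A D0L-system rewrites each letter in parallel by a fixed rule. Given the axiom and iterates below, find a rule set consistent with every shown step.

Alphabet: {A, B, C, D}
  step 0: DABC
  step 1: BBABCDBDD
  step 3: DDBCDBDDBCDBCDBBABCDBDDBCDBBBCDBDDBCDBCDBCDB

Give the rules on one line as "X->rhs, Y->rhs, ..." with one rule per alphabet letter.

A->BAB, B->CDB, C->DD, D->B

  step 0 ⇒ step 1: DABC ⇒ B·BAB·CDB·DD
    A ↦ BAB
    B ↦ CDB
    C ↦ DD
    D ↦ B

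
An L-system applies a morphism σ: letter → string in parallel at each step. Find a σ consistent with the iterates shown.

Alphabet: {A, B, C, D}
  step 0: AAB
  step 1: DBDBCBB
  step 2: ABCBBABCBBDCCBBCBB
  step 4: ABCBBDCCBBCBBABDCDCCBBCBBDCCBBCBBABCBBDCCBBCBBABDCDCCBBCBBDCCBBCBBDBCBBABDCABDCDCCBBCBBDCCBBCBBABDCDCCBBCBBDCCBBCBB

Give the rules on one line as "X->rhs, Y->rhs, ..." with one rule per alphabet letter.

A->DB, B->CBB, C->DC, D->AB

  step 1 ⇒ step 2: DBDBCBB ⇒ AB·CBB·AB·CBB·DC·CBB·CBB
    B ↦ CBB
    C ↦ DC
    D ↦ AB
  step 0 ⇒ step 1: AAB ⇒ DB·DB·CBB
    A ↦ DB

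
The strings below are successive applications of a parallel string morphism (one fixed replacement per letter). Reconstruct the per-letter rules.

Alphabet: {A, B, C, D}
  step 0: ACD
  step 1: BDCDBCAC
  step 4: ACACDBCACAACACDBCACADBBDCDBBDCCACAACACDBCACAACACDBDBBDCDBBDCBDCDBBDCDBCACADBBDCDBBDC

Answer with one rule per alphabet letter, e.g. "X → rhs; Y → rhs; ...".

  step 0 ⇒ step 1: ACD ⇒ BDC·DB·CAC
    A ↦ BDC
    C ↦ DB
    D ↦ CAC
    B ↦ A  (constrained at step 1)

A->BDC, B->A, C->DB, D->CAC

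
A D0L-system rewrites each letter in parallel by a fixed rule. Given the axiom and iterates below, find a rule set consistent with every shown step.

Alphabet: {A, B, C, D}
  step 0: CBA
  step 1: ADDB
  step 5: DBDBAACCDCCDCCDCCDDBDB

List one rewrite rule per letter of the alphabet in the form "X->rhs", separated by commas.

  step 0 ⇒ step 1: CBA ⇒ A·D·DB
    A ↦ DB
    B ↦ D
    C ↦ A
    D ↦ CC  (constrained at step 1)

A->DB, B->D, C->A, D->CC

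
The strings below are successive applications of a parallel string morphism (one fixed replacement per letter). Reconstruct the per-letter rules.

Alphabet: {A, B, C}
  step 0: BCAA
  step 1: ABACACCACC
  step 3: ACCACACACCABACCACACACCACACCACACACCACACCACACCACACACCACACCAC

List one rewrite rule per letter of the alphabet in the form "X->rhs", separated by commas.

  step 0 ⇒ step 1: BCAA ⇒ AB·AC·ACC·ACC
    A ↦ ACC
    B ↦ AB
    C ↦ AC

A->ACC, B->AB, C->AC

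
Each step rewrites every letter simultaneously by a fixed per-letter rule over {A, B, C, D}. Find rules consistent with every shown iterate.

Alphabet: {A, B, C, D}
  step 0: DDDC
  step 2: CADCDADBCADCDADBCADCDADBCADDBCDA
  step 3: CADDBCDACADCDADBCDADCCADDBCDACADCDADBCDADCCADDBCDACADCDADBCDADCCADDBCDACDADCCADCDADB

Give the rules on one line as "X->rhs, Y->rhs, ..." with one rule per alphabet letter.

  step 2 ⇒ step 3: CADCDADBCADCDADBCADCDADBCADDBCDA ⇒ CAD·DB·CDA·CAD·CDA·DB·CDA·DC·CAD·DB·CDA·CAD·CDA·DB·CDA·DC·CAD·DB·CDA·CAD·CDA·DB·CDA·DC·CAD·DB·CDA·CDA·DC·CAD·CDA·DB
    A ↦ DB
    B ↦ DC
    C ↦ CAD
    D ↦ CDA

A->DB, B->DC, C->CAD, D->CDA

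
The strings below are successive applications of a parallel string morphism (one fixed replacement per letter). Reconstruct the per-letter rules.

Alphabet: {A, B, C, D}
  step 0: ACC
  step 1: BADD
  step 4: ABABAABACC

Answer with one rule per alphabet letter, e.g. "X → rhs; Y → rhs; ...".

A->BA, B->A, C->D, D->C

  step 0 ⇒ step 1: ACC ⇒ BA·D·D
    A ↦ BA
    C ↦ D
    B ↦ A  (constrained at step 1)
    D ↦ C  (constrained at step 1)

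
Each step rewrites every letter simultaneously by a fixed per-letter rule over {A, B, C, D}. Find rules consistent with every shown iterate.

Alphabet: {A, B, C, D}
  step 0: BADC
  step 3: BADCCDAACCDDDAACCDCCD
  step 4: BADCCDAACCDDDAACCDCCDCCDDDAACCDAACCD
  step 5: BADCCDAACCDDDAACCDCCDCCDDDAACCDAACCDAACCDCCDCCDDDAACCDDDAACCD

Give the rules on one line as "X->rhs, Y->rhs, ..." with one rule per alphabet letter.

A->D, B->BA, C->A, D->CCD

  step 4 ⇒ step 5: BADCCDAACCDDDAACCDCCDCCDDDAACCDAACCD ⇒ BA·D·CCD·A·A·CCD·D·D·A·A·CCD·CCD·CCD·D·D·A·A·CCD·A·A·CCD·A·A·CCD·CCD·CCD·D·D·A·A·CCD·D·D·A·A·CCD
    A ↦ D
    B ↦ BA
    C ↦ A
    D ↦ CCD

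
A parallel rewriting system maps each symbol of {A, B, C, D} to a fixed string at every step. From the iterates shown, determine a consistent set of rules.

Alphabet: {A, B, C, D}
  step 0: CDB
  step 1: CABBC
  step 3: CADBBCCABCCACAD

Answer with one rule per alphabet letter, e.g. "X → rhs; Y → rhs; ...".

A->D, B->BC, C->CA, D->B

  step 0 ⇒ step 1: CDB ⇒ CA·B·BC
    B ↦ BC
    C ↦ CA
    D ↦ B
    A ↦ D  (constrained at step 1)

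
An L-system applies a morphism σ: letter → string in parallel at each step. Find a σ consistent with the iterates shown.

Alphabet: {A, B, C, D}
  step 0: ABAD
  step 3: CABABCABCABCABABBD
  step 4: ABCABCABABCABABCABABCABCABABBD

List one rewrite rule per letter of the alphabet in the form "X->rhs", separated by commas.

  step 3 ⇒ step 4: CABABCABCABCABABBD ⇒ AB·C·AB·C·AB·AB·C·AB·AB·C·AB·AB·C·AB·C·AB·AB·BD
    A ↦ C
    B ↦ AB
    C ↦ AB
    D ↦ BD

A->C, B->AB, C->AB, D->BD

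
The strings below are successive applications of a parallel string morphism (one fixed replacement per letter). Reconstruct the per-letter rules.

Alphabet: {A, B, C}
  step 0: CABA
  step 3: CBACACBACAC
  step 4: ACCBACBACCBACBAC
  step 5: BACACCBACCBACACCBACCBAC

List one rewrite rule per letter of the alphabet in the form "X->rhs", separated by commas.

A->B, B->C, C->AC

  step 4 ⇒ step 5: ACCBACBACCBACBAC ⇒ B·AC·AC·C·B·AC·C·B·AC·AC·C·B·AC·C·B·AC
    A ↦ B
    B ↦ C
    C ↦ AC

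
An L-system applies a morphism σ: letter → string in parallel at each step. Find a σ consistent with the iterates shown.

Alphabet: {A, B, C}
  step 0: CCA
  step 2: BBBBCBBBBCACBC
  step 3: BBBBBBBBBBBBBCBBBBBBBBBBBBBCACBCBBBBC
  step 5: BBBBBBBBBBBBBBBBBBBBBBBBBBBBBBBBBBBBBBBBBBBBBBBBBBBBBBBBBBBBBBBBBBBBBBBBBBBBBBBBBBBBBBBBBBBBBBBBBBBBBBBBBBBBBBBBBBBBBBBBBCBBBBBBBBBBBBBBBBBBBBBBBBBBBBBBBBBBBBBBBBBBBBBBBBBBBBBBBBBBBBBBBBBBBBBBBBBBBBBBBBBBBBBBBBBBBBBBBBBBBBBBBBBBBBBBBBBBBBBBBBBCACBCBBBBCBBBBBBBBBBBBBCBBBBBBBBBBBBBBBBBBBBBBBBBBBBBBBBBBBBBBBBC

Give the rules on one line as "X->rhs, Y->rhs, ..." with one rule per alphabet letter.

A->AC, B->BBB, C->BC

  step 2 ⇒ step 3: BBBBCBBBBCACBC ⇒ BBB·BBB·BBB·BBB·BC·BBB·BBB·BBB·BBB·BC·AC·BC·BBB·BC
    A ↦ AC
    B ↦ BBB
    C ↦ BC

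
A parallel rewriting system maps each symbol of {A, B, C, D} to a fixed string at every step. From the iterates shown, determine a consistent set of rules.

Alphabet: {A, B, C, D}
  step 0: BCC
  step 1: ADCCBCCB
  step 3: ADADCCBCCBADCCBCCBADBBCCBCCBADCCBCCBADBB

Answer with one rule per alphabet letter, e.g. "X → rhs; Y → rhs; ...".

A->B, B->AD, C->CCB, D->B

  step 0 ⇒ step 1: BCC ⇒ AD·CCB·CCB
    B ↦ AD
    C ↦ CCB
    A ↦ B  (constrained at step 1)
    D ↦ B  (constrained at step 1)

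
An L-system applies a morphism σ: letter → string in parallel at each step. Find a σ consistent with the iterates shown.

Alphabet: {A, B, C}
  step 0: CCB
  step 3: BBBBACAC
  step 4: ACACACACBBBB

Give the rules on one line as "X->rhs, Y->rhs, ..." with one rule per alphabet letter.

A->B, B->AC, C->B

  step 3 ⇒ step 4: BBBBACAC ⇒ AC·AC·AC·AC·B·B·B·B
    A ↦ B
    B ↦ AC
    C ↦ B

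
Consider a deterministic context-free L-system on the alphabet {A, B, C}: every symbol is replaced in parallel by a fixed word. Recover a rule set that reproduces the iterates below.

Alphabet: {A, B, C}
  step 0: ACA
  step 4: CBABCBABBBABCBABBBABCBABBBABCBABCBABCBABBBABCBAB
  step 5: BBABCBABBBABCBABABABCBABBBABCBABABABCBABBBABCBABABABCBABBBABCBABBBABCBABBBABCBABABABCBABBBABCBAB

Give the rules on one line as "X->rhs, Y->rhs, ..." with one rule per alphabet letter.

  step 4 ⇒ step 5: CBABCBABBBABCBABBBABCBABBBABCBABCBABCBABBBABCBAB ⇒ BB·AB·CB·AB·BB·AB·CB·AB·AB·AB·CB·AB·BB·AB·CB·AB·AB·AB·CB·AB·BB·AB·CB·AB·AB·AB·CB·AB·BB·AB·CB·AB·BB·AB·CB·AB·BB·AB·CB·AB·AB·AB·CB·AB·BB·AB·CB·AB
    A ↦ CB
    B ↦ AB
    C ↦ BB

A->CB, B->AB, C->BB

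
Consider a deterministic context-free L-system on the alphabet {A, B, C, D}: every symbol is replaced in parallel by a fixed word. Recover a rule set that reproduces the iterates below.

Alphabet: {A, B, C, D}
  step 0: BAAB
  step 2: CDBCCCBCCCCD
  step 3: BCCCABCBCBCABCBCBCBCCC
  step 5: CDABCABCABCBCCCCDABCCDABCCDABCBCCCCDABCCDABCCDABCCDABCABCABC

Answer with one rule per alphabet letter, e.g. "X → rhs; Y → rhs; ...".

A->CD, B->A, C->BC, D->CC

  step 2 ⇒ step 3: CDBCCCBCCCCD ⇒ BC·CC·A·BC·BC·BC·A·BC·BC·BC·BC·CC
    B ↦ A
    C ↦ BC
    D ↦ CC
    A ↦ CD  (constrained at step 0)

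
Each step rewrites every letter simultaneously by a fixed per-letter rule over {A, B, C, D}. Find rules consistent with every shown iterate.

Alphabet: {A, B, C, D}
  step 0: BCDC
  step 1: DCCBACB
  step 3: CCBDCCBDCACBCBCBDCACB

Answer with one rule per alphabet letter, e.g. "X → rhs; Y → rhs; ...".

  step 0 ⇒ step 1: BCDC ⇒ DC·CB·A·CB
    B ↦ DC
    C ↦ CB
    D ↦ A
    A ↦ C  (constrained at step 1)

A->C, B->DC, C->CB, D->A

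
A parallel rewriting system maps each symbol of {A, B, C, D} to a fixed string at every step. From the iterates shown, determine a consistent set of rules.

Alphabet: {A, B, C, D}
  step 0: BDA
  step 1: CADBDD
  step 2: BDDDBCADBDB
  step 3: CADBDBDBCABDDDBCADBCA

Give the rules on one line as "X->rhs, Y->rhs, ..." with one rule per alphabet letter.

  step 2 ⇒ step 3: BDDDBCADBDB ⇒ CA·DB·DB·DB·CA·B·DD·DB·CA·DB·CA
    A ↦ DD
    B ↦ CA
    C ↦ B
    D ↦ DB

A->DD, B->CA, C->B, D->DB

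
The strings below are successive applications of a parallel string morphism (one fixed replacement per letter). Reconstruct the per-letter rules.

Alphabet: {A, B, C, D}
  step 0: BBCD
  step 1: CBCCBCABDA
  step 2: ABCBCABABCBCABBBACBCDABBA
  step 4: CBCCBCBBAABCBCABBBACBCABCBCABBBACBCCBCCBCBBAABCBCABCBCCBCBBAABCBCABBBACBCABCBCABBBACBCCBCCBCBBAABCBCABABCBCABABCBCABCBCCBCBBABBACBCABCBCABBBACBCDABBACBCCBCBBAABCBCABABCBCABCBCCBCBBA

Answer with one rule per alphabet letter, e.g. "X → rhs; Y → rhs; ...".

A->BBA, B->CBC, C->AB, D->DA

  step 1 ⇒ step 2: CBCCBCABDA ⇒ AB·CBC·AB·AB·CBC·AB·BBA·CBC·DA·BBA
    A ↦ BBA
    B ↦ CBC
    C ↦ AB
    D ↦ DA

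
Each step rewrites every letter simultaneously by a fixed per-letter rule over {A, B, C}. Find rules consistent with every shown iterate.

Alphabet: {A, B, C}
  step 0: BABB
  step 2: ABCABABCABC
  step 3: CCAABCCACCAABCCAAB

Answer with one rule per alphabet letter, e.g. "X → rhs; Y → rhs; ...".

A->C, B->CA, C->AB

  step 2 ⇒ step 3: ABCABABCABC ⇒ C·CA·AB·C·CA·C·CA·AB·C·CA·AB
    A ↦ C
    B ↦ CA
    C ↦ AB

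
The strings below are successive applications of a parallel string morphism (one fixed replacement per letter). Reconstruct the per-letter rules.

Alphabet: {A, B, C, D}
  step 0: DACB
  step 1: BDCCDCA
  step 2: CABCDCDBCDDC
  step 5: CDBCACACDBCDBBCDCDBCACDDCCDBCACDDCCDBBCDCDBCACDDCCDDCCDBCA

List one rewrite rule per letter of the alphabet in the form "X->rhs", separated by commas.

A->DC, B->CA, C->CD, D->B

  step 1 ⇒ step 2: BDCCDCA ⇒ CA·B·CD·CD·B·CD·DC
    A ↦ DC
    B ↦ CA
    C ↦ CD
    D ↦ B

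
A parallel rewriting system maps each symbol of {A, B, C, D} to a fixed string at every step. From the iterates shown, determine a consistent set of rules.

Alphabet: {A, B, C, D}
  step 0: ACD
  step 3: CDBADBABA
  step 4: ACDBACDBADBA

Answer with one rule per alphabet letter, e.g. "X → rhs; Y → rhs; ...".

  step 3 ⇒ step 4: CDBADBABA ⇒ A·C·D·BA·C·D·BA·D·BA
    A ↦ BA
    B ↦ D
    C ↦ A
    D ↦ C

A->BA, B->D, C->A, D->C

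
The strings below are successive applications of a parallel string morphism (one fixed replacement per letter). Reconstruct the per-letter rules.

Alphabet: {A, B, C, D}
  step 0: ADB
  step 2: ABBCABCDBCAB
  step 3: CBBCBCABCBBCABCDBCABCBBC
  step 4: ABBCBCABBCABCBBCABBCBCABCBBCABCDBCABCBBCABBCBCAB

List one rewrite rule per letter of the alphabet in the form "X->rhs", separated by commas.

A->CB, B->BC, C->AB, D->CD

  step 3 ⇒ step 4: CBBCBCABCBBCABCDBCABCBBC ⇒ AB·BC·BC·AB·BC·AB·CB·BC·AB·BC·BC·AB·CB·BC·AB·CD·BC·AB·CB·BC·AB·BC·BC·AB
    A ↦ CB
    B ↦ BC
    C ↦ AB
    D ↦ CD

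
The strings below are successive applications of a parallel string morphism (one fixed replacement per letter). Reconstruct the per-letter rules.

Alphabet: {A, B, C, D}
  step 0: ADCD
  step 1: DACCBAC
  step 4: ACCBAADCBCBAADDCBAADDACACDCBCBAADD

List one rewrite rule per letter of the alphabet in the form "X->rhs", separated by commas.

A->D, B->AA, C->CB, D->AC

  step 0 ⇒ step 1: ADCD ⇒ D·AC·CB·AC
    A ↦ D
    C ↦ CB
    D ↦ AC
    B ↦ AA  (constrained at step 1)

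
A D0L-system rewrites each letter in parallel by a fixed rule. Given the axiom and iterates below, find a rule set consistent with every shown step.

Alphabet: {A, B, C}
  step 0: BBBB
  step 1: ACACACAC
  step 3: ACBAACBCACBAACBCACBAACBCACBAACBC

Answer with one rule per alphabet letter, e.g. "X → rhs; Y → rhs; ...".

A->BA, B->AC, C->BC

  step 0 ⇒ step 1: BBBB ⇒ AC·AC·AC·AC
    B ↦ AC
    A ↦ BA  (constrained at step 1)
    C ↦ BC  (constrained at step 1)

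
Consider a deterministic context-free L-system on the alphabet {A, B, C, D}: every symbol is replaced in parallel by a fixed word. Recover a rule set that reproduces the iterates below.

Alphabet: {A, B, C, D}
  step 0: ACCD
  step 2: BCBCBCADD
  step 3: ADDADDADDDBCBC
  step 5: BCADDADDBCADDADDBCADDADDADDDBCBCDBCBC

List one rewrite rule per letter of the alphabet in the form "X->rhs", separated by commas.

  step 2 ⇒ step 3: BCBCBCADD ⇒ AD·D·AD·D·AD·D·D·BC·BC
    A ↦ D
    B ↦ AD
    C ↦ D
    D ↦ BC

A->D, B->AD, C->D, D->BC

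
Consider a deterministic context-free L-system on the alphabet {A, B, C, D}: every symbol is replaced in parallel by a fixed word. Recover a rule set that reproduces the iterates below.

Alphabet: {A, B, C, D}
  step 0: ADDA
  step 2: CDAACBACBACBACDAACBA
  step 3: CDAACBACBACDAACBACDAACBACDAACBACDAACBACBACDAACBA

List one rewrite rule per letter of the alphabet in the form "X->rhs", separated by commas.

A->CBA, B->A, C->CDA, D->A

  step 2 ⇒ step 3: CDAACBACBACBACDAACBA ⇒ CDA·A·CBA·CBA·CDA·A·CBA·CDA·A·CBA·CDA·A·CBA·CDA·A·CBA·CBA·CDA·A·CBA
    A ↦ CBA
    B ↦ A
    C ↦ CDA
    D ↦ A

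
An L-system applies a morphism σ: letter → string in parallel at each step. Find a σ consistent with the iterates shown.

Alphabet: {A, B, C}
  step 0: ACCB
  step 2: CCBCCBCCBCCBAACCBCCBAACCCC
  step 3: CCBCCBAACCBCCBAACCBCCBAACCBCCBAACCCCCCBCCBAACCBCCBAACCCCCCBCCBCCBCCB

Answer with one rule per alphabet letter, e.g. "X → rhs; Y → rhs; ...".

A->CC, B->AA, C->CCB

  step 2 ⇒ step 3: CCBCCBCCBCCBAACCBCCBAACCCC ⇒ CCB·CCB·AA·CCB·CCB·AA·CCB·CCB·AA·CCB·CCB·AA·CC·CC·CCB·CCB·AA·CCB·CCB·AA·CC·CC·CCB·CCB·CCB·CCB
    A ↦ CC
    B ↦ AA
    C ↦ CCB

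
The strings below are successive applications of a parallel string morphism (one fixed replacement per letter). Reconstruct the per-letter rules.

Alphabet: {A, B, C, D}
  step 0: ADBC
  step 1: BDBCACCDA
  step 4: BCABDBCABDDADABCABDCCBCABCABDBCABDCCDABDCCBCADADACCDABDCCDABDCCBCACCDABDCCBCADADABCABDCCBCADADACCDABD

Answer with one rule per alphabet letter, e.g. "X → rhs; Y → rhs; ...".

A->BD, B->CC, C->DA, D->BCA

  step 0 ⇒ step 1: ADBC ⇒ BD·BCA·CC·DA
    A ↦ BD
    B ↦ CC
    C ↦ DA
    D ↦ BCA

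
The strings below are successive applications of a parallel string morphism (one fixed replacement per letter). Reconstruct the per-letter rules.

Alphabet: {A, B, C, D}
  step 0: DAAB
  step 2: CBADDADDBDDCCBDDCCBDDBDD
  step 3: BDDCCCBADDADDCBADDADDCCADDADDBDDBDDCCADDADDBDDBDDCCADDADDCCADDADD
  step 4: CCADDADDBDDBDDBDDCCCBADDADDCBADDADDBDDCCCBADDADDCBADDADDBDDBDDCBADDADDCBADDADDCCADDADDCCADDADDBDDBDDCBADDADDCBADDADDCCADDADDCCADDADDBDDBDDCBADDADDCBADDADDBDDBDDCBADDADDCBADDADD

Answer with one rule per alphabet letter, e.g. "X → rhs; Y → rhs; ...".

  step 3 ⇒ step 4: BDDCCCBADDADDCBADDADDCCADDADDBDDBDDCCADDADDBDDBDDCCADDADDCCADDADD ⇒ CC·ADD·ADD·BDD·BDD·BDD·CC·CB·ADD·ADD·CB·ADD·ADD·BDD·CC·CB·ADD·ADD·CB·ADD·ADD·BDD·BDD·CB·ADD·ADD·CB·ADD·ADD·CC·ADD·ADD·CC·ADD·ADD·BDD·BDD·CB·ADD·ADD·CB·ADD·ADD·CC·ADD·ADD·CC·ADD·ADD·BDD·BDD·CB·ADD·ADD·CB·ADD·ADD·BDD·BDD·CB·ADD·ADD·CB·ADD·ADD
    A ↦ CB
    B ↦ CC
    C ↦ BDD
    D ↦ ADD

A->CB, B->CC, C->BDD, D->ADD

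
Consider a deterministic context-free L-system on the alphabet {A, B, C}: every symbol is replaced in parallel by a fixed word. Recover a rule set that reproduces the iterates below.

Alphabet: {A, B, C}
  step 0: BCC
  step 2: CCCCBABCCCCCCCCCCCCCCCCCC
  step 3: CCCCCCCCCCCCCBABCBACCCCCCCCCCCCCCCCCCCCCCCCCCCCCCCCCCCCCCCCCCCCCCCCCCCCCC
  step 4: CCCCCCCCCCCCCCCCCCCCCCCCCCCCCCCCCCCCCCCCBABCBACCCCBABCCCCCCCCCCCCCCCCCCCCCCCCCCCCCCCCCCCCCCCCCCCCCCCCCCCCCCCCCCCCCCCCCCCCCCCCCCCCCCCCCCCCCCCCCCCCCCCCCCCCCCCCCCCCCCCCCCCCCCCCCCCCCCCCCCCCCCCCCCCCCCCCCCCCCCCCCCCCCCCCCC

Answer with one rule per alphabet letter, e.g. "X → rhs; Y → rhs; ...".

A->B, B->CBA, C->CCC

  step 3 ⇒ step 4: CCCCCCCCCCCCCBABCBACCCCCCCCCCCCCCCCCCCCCCCCCCCCCCCCCCCCCCCCCCCCCCCCCCCCCC ⇒ CCC·CCC·CCC·CCC·CCC·CCC·CCC·CCC·CCC·CCC·CCC·CCC·CCC·CBA·B·CBA·CCC·CBA·B·CCC·CCC·CCC·CCC·CCC·CCC·CCC·CCC·CCC·CCC·CCC·CCC·CCC·CCC·CCC·CCC·CCC·CCC·CCC·CCC·CCC·CCC·CCC·CCC·CCC·CCC·CCC·CCC·CCC·CCC·CCC·CCC·CCC·CCC·CCC·CCC·CCC·CCC·CCC·CCC·CCC·CCC·CCC·CCC·CCC·CCC·CCC·CCC·CCC·CCC·CCC·CCC·CCC·CCC
    A ↦ B
    B ↦ CBA
    C ↦ CCC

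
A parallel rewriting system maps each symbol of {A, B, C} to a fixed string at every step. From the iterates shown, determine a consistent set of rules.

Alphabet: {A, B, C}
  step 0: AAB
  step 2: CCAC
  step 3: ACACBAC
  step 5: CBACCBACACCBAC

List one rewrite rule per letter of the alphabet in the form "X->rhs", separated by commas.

A->B, B->C, C->AC

  step 2 ⇒ step 3: CCAC ⇒ AC·AC·B·AC
    A ↦ B
    C ↦ AC
    B ↦ C  (constrained at step 0)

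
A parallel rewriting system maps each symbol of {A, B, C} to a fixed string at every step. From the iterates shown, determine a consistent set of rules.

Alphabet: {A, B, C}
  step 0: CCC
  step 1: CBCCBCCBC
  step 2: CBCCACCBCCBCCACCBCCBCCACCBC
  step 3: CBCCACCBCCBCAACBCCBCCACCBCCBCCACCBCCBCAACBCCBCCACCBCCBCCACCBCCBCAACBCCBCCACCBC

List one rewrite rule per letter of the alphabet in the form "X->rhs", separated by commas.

A->AA, B->CAC, C->CBC

  step 2 ⇒ step 3: CBCCACCBCCBCCACCBCCBCCACCBC ⇒ CBC·CAC·CBC·CBC·AA·CBC·CBC·CAC·CBC·CBC·CAC·CBC·CBC·AA·CBC·CBC·CAC·CBC·CBC·CAC·CBC·CBC·AA·CBC·CBC·CAC·CBC
    A ↦ AA
    B ↦ CAC
    C ↦ CBC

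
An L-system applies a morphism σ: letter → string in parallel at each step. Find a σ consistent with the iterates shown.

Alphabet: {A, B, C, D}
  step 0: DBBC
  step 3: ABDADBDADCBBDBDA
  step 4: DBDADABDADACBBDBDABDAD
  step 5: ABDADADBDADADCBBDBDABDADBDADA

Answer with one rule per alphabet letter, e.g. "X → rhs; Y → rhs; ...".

A->D, B->BD, C->CB, D->A

  step 4 ⇒ step 5: DBDADABDADACBBDBDABDAD ⇒ A·BD·A·D·A·D·BD·A·D·A·D·CB·BD·BD·A·BD·A·D·BD·A·D·A
    A ↦ D
    B ↦ BD
    C ↦ CB
    D ↦ A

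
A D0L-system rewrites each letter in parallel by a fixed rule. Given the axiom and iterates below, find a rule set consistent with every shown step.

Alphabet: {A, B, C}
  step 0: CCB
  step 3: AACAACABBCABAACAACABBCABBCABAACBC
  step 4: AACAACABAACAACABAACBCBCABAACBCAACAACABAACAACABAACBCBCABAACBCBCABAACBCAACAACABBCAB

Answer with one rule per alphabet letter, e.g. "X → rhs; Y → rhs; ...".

A->AAC, B->BC, C->AB

  step 3 ⇒ step 4: AACAACABBCABAACAACABBCABBCABAACBC ⇒ AAC·AAC·AB·AAC·AAC·AB·AAC·BC·BC·AB·AAC·BC·AAC·AAC·AB·AAC·AAC·AB·AAC·BC·BC·AB·AAC·BC·BC·AB·AAC·BC·AAC·AAC·AB·BC·AB
    A ↦ AAC
    B ↦ BC
    C ↦ AB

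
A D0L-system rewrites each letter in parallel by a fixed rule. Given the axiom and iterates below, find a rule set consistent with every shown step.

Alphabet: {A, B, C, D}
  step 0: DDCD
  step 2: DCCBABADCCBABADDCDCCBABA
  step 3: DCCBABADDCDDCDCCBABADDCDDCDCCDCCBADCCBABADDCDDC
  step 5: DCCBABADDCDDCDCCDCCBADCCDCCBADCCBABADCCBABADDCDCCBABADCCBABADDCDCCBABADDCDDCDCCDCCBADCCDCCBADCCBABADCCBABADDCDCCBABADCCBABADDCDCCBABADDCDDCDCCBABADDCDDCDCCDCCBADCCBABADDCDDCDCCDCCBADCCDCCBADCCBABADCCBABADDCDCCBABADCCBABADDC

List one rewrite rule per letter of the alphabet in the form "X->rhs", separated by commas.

A->C, B->DD, C->BA, D->DCC

  step 2 ⇒ step 3: DCCBABADCCBABADDCDCCBABA ⇒ DCC·BA·BA·DD·C·DD·C·DCC·BA·BA·DD·C·DD·C·DCC·DCC·BA·DCC·BA·BA·DD·C·DD·C
    A ↦ C
    B ↦ DD
    C ↦ BA
    D ↦ DCC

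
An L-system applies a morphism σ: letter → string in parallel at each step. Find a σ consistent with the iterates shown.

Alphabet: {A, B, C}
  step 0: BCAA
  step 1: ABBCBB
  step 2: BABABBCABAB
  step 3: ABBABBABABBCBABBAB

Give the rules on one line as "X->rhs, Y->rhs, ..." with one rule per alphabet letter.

  step 2 ⇒ step 3: BABABBCABAB ⇒ AB·B·AB·B·AB·AB·BC·B·AB·B·AB
    A ↦ B
    B ↦ AB
    C ↦ BC

A->B, B->AB, C->BC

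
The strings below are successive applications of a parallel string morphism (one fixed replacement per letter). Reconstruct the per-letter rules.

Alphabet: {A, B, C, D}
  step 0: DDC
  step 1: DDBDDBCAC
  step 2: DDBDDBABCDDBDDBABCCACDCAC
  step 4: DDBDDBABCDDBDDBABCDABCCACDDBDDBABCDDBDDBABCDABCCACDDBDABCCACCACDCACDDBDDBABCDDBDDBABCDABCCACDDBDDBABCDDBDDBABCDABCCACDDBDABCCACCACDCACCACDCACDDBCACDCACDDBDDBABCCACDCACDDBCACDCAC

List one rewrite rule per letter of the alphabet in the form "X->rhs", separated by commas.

  step 1 ⇒ step 2: DDBDDBCAC ⇒ DDB·DDB·ABC·DDB·DDB·ABC·CAC·D·CAC
    A ↦ D
    B ↦ ABC
    C ↦ CAC
    D ↦ DDB

A->D, B->ABC, C->CAC, D->DDB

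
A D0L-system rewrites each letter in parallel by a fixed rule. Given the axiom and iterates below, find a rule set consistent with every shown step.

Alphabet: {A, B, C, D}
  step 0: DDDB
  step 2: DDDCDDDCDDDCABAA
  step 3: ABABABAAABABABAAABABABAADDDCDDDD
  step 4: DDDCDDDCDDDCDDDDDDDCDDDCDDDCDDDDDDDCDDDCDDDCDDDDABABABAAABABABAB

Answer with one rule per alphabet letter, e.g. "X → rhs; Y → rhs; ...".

A->DD, B->DC, C->AA, D->AB

  step 3 ⇒ step 4: ABABABAAABABABAAABABABAADDDCDDDD ⇒ DD·DC·DD·DC·DD·DC·DD·DD·DD·DC·DD·DC·DD·DC·DD·DD·DD·DC·DD·DC·DD·DC·DD·DD·AB·AB·AB·AA·AB·AB·AB·AB
    A ↦ DD
    B ↦ DC
    C ↦ AA
    D ↦ AB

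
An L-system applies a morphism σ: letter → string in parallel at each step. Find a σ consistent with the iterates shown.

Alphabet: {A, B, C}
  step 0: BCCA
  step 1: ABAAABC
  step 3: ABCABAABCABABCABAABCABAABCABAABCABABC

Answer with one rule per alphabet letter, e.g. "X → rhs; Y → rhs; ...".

A->ABC, B->AB, C->A

  step 0 ⇒ step 1: BCCA ⇒ AB·A·A·ABC
    A ↦ ABC
    B ↦ AB
    C ↦ A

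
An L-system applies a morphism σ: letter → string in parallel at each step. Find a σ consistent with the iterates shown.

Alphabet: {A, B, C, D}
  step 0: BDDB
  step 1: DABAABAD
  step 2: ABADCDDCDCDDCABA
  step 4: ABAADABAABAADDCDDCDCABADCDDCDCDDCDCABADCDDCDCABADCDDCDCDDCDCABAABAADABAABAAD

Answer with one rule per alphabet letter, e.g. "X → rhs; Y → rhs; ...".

  step 1 ⇒ step 2: DABAABAD ⇒ ABA·DC·D·DC·DC·D·DC·ABA
    A ↦ DC
    B ↦ D
    D ↦ ABA
    C ↦ AD  (constrained at step 2)

A->DC, B->D, C->AD, D->ABA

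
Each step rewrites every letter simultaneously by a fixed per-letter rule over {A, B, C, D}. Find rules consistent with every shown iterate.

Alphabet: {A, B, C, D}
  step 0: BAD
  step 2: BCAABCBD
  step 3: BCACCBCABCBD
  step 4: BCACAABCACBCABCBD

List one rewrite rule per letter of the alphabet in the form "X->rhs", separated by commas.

  step 3 ⇒ step 4: BCACCBCABCBD ⇒ BC·A·C·A·A·BC·A·C·BC·A·BC·BD
    A ↦ C
    B ↦ BC
    C ↦ A
    D ↦ BD

A->C, B->BC, C->A, D->BD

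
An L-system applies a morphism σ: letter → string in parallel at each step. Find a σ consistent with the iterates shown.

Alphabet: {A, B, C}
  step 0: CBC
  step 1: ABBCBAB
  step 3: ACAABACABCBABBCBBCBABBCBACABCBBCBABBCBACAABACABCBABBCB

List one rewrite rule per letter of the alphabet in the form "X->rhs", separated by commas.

  step 0 ⇒ step 1: CBC ⇒ AB·BCB·AB
    B ↦ BCB
    C ↦ AB
    A ↦ ACA  (constrained at step 1)

A->ACA, B->BCB, C->AB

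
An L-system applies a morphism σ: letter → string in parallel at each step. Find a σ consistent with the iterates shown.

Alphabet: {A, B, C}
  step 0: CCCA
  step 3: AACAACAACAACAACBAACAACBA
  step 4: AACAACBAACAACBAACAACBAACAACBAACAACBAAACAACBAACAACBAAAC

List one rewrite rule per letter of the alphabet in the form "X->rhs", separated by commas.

  step 3 ⇒ step 4: AACAACAACAACAACBAACAACBA ⇒ AAC·AAC·B·AAC·AAC·B·AAC·AAC·B·AAC·AAC·B·AAC·AAC·B·A·AAC·AAC·B·AAC·AAC·B·A·AAC
    A ↦ AAC
    B ↦ A
    C ↦ B

A->AAC, B->A, C->B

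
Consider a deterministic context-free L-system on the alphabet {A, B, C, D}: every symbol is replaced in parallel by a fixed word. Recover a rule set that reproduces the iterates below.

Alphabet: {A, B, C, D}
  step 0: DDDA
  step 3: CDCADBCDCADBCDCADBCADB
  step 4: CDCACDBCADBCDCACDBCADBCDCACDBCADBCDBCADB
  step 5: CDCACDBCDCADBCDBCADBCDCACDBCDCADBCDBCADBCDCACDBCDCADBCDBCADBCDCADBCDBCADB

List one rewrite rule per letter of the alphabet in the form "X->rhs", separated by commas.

A->B, B->DB, C->CD, D->CA

  step 4 ⇒ step 5: CDCACDBCADBCDCACDBCADBCDCACDBCADBCDBCADB ⇒ CD·CA·CD·B·CD·CA·DB·CD·B·CA·DB·CD·CA·CD·B·CD·CA·DB·CD·B·CA·DB·CD·CA·CD·B·CD·CA·DB·CD·B·CA·DB·CD·CA·DB·CD·B·CA·DB
    A ↦ B
    B ↦ DB
    C ↦ CD
    D ↦ CA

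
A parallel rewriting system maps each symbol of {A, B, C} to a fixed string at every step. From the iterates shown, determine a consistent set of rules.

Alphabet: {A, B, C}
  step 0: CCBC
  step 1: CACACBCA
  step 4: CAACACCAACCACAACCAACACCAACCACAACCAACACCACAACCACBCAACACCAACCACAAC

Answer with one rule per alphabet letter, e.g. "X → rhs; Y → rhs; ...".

  step 0 ⇒ step 1: CCBC ⇒ CA·CA·CB·CA
    B ↦ CB
    C ↦ CA
    A ↦ AC  (constrained at step 1)

A->AC, B->CB, C->CA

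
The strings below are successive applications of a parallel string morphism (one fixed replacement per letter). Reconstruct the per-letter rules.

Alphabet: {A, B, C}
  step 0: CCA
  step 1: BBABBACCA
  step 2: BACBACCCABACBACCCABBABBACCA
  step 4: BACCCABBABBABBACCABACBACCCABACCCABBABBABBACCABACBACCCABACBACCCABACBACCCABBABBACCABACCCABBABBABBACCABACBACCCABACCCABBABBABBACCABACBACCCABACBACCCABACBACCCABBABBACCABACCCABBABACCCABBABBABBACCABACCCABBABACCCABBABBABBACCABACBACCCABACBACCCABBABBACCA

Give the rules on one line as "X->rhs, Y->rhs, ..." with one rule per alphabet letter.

A->CCA, B->BAC, C->BBA

  step 1 ⇒ step 2: BBABBACCA ⇒ BAC·BAC·CCA·BAC·BAC·CCA·BBA·BBA·CCA
    A ↦ CCA
    B ↦ BAC
    C ↦ BBA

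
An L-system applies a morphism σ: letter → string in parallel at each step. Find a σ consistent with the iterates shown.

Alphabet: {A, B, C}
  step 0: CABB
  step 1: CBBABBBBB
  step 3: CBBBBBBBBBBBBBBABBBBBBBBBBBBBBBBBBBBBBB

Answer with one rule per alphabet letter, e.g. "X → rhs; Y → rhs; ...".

A->AB, B->BB, C->CBB

  step 0 ⇒ step 1: CABB ⇒ CBB·AB·BB·BB
    A ↦ AB
    B ↦ BB
    C ↦ CBB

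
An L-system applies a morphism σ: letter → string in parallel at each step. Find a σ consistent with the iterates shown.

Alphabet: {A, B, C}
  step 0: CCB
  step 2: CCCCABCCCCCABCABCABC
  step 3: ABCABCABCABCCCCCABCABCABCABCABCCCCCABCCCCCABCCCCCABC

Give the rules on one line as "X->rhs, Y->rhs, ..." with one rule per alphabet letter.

A->CC, B->CC, C->ABC

  step 2 ⇒ step 3: CCCCABCCCCCABCABCABC ⇒ ABC·ABC·ABC·ABC·CC·CC·ABC·ABC·ABC·ABC·ABC·CC·CC·ABC·CC·CC·ABC·CC·CC·ABC
    A ↦ CC
    B ↦ CC
    C ↦ ABC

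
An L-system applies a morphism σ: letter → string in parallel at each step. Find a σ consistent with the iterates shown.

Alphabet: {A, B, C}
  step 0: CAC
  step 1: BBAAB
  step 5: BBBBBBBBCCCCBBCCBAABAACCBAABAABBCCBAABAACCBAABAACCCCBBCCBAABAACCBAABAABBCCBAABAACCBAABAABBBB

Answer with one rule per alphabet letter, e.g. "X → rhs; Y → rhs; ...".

  step 0 ⇒ step 1: CAC ⇒ B·BAA·B
    A ↦ BAA
    C ↦ B
    B ↦ CC  (constrained at step 1)

A->BAA, B->CC, C->B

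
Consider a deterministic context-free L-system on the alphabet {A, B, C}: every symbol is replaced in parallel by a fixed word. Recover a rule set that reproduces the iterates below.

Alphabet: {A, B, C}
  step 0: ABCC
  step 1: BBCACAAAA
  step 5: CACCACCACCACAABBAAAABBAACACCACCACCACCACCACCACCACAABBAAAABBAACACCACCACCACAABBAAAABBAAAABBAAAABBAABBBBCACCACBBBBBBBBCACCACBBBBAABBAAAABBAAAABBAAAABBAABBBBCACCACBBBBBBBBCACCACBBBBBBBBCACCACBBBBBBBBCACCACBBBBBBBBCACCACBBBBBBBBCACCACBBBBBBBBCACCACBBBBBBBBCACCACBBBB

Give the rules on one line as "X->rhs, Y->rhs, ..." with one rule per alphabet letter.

A->BB, B->CAC, C->AA

  step 0 ⇒ step 1: ABCC ⇒ BB·CAC·AA·AA
    A ↦ BB
    B ↦ CAC
    C ↦ AA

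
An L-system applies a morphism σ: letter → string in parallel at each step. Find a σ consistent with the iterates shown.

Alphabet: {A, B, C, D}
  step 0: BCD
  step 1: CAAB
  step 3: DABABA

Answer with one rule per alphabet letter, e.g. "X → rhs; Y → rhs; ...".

A->D, B->C, C->A, D->AB

  step 0 ⇒ step 1: BCD ⇒ C·A·AB
    B ↦ C
    C ↦ A
    D ↦ AB
    A ↦ D  (constrained at step 1)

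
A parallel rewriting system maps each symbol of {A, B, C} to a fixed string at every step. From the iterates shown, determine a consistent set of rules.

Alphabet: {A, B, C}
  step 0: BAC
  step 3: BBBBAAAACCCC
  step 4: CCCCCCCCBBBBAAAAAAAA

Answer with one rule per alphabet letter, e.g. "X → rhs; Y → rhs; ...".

  step 3 ⇒ step 4: BBBBAAAACCCC ⇒ CC·CC·CC·CC·B·B·B·B·AA·AA·AA·AA
    A ↦ B
    B ↦ CC
    C ↦ AA

A->B, B->CC, C->AA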